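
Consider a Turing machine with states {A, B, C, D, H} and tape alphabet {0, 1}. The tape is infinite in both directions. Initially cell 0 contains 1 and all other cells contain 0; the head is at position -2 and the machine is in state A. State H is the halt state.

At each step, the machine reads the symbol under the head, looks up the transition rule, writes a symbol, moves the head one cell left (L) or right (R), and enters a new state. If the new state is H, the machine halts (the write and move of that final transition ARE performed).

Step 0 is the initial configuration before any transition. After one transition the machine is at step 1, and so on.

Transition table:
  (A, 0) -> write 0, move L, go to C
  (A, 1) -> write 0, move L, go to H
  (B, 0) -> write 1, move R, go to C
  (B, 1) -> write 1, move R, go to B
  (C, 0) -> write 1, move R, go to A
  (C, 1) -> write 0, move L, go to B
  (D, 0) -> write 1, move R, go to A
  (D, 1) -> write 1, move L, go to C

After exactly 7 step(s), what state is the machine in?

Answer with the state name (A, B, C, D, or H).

Answer: C

Derivation:
Step 1: in state A at pos -2, read 0 -> (A,0)->write 0,move L,goto C. Now: state=C, head=-3, tape[-4..1]=000010 (head:  ^)
Step 2: in state C at pos -3, read 0 -> (C,0)->write 1,move R,goto A. Now: state=A, head=-2, tape[-4..1]=010010 (head:   ^)
Step 3: in state A at pos -2, read 0 -> (A,0)->write 0,move L,goto C. Now: state=C, head=-3, tape[-4..1]=010010 (head:  ^)
Step 4: in state C at pos -3, read 1 -> (C,1)->write 0,move L,goto B. Now: state=B, head=-4, tape[-5..1]=0000010 (head:  ^)
Step 5: in state B at pos -4, read 0 -> (B,0)->write 1,move R,goto C. Now: state=C, head=-3, tape[-5..1]=0100010 (head:   ^)
Step 6: in state C at pos -3, read 0 -> (C,0)->write 1,move R,goto A. Now: state=A, head=-2, tape[-5..1]=0110010 (head:    ^)
Step 7: in state A at pos -2, read 0 -> (A,0)->write 0,move L,goto C. Now: state=C, head=-3, tape[-5..1]=0110010 (head:   ^)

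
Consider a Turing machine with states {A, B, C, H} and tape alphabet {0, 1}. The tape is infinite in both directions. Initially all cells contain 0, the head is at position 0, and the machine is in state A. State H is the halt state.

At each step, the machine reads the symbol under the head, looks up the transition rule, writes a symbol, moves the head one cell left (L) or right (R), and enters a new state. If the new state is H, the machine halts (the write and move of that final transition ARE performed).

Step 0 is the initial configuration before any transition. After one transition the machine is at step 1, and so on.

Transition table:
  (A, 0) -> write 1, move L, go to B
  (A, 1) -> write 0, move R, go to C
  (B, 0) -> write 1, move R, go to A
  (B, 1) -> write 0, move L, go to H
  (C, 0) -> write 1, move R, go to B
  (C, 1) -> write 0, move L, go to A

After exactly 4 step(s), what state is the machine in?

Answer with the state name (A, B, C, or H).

Step 1: in state A at pos 0, read 0 -> (A,0)->write 1,move L,goto B. Now: state=B, head=-1, tape[-2..1]=0010 (head:  ^)
Step 2: in state B at pos -1, read 0 -> (B,0)->write 1,move R,goto A. Now: state=A, head=0, tape[-2..1]=0110 (head:   ^)
Step 3: in state A at pos 0, read 1 -> (A,1)->write 0,move R,goto C. Now: state=C, head=1, tape[-2..2]=01000 (head:    ^)
Step 4: in state C at pos 1, read 0 -> (C,0)->write 1,move R,goto B. Now: state=B, head=2, tape[-2..3]=010100 (head:     ^)

Answer: B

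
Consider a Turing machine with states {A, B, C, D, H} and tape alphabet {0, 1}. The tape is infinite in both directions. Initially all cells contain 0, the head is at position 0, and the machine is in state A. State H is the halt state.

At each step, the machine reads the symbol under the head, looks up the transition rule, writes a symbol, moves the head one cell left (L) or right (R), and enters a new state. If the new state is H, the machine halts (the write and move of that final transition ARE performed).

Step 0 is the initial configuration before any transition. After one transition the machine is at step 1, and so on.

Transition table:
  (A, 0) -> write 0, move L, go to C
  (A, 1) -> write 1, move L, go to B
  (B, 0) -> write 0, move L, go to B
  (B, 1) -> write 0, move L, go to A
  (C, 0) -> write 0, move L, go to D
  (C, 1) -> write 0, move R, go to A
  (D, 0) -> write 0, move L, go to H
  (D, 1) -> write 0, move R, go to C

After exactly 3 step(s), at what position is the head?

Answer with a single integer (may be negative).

Answer: -3

Derivation:
Step 1: in state A at pos 0, read 0 -> (A,0)->write 0,move L,goto C. Now: state=C, head=-1, tape[-2..1]=0000 (head:  ^)
Step 2: in state C at pos -1, read 0 -> (C,0)->write 0,move L,goto D. Now: state=D, head=-2, tape[-3..1]=00000 (head:  ^)
Step 3: in state D at pos -2, read 0 -> (D,0)->write 0,move L,goto H. Now: state=H, head=-3, tape[-4..1]=000000 (head:  ^)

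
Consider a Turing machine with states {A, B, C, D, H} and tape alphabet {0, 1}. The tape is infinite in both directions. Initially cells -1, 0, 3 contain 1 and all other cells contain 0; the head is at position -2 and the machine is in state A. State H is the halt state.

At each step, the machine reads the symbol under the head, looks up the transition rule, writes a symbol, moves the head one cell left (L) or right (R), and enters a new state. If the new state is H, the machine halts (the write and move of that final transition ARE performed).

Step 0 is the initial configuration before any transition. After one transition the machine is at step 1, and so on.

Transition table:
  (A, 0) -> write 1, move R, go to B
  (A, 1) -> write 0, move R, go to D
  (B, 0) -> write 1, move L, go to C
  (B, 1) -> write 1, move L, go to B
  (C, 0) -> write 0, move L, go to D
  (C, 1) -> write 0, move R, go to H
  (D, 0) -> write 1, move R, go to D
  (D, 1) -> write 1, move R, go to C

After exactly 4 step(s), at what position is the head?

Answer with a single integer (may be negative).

Step 1: in state A at pos -2, read 0 -> (A,0)->write 1,move R,goto B. Now: state=B, head=-1, tape[-3..4]=01110010 (head:   ^)
Step 2: in state B at pos -1, read 1 -> (B,1)->write 1,move L,goto B. Now: state=B, head=-2, tape[-3..4]=01110010 (head:  ^)
Step 3: in state B at pos -2, read 1 -> (B,1)->write 1,move L,goto B. Now: state=B, head=-3, tape[-4..4]=001110010 (head:  ^)
Step 4: in state B at pos -3, read 0 -> (B,0)->write 1,move L,goto C. Now: state=C, head=-4, tape[-5..4]=0011110010 (head:  ^)

Answer: -4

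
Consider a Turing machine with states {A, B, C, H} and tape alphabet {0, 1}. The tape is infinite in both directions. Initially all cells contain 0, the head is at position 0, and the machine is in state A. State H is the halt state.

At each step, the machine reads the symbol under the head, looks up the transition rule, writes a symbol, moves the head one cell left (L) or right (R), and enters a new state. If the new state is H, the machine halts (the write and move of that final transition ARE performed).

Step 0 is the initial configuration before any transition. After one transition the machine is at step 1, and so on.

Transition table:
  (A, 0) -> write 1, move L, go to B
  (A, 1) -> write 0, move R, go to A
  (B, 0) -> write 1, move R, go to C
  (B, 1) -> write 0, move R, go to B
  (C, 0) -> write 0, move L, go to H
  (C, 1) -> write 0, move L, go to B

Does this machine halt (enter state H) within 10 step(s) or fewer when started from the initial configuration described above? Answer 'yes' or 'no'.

Step 1: in state A at pos 0, read 0 -> (A,0)->write 1,move L,goto B. Now: state=B, head=-1, tape[-2..1]=0010 (head:  ^)
Step 2: in state B at pos -1, read 0 -> (B,0)->write 1,move R,goto C. Now: state=C, head=0, tape[-2..1]=0110 (head:   ^)
Step 3: in state C at pos 0, read 1 -> (C,1)->write 0,move L,goto B. Now: state=B, head=-1, tape[-2..1]=0100 (head:  ^)
Step 4: in state B at pos -1, read 1 -> (B,1)->write 0,move R,goto B. Now: state=B, head=0, tape[-2..1]=0000 (head:   ^)
Step 5: in state B at pos 0, read 0 -> (B,0)->write 1,move R,goto C. Now: state=C, head=1, tape[-2..2]=00100 (head:    ^)
Step 6: in state C at pos 1, read 0 -> (C,0)->write 0,move L,goto H. Now: state=H, head=0, tape[-2..2]=00100 (head:   ^)
State H reached at step 6; 6 <= 10 -> yes

Answer: yes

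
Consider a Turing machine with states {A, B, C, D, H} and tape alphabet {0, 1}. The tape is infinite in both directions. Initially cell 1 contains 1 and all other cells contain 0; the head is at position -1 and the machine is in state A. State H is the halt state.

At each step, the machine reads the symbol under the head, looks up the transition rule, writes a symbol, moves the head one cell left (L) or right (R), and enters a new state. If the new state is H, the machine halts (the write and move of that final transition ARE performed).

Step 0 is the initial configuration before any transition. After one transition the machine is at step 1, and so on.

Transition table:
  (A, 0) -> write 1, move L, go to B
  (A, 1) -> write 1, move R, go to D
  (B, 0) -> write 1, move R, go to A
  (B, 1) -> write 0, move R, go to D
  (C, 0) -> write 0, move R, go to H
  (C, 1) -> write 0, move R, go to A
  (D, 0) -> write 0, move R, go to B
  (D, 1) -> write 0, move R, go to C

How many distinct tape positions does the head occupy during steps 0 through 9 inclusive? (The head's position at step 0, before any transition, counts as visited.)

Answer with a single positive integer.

Answer: 7

Derivation:
Step 1: in state A at pos -1, read 0 -> (A,0)->write 1,move L,goto B. Now: state=B, head=-2, tape[-3..2]=001010 (head:  ^)
Step 2: in state B at pos -2, read 0 -> (B,0)->write 1,move R,goto A. Now: state=A, head=-1, tape[-3..2]=011010 (head:   ^)
Step 3: in state A at pos -1, read 1 -> (A,1)->write 1,move R,goto D. Now: state=D, head=0, tape[-3..2]=011010 (head:    ^)
Step 4: in state D at pos 0, read 0 -> (D,0)->write 0,move R,goto B. Now: state=B, head=1, tape[-3..2]=011010 (head:     ^)
Step 5: in state B at pos 1, read 1 -> (B,1)->write 0,move R,goto D. Now: state=D, head=2, tape[-3..3]=0110000 (head:      ^)
Step 6: in state D at pos 2, read 0 -> (D,0)->write 0,move R,goto B. Now: state=B, head=3, tape[-3..4]=01100000 (head:       ^)
Step 7: in state B at pos 3, read 0 -> (B,0)->write 1,move R,goto A. Now: state=A, head=4, tape[-3..5]=011000100 (head:        ^)
Step 8: in state A at pos 4, read 0 -> (A,0)->write 1,move L,goto B. Now: state=B, head=3, tape[-3..5]=011000110 (head:       ^)
Step 9: in state B at pos 3, read 1 -> (B,1)->write 0,move R,goto D. Now: state=D, head=4, tape[-3..5]=011000010 (head:        ^)
Head positions at steps 0..9: starting at -1, distinct positions visited = {-2, -1, 0, 1, 2, 3, 4} -> 7 position(s)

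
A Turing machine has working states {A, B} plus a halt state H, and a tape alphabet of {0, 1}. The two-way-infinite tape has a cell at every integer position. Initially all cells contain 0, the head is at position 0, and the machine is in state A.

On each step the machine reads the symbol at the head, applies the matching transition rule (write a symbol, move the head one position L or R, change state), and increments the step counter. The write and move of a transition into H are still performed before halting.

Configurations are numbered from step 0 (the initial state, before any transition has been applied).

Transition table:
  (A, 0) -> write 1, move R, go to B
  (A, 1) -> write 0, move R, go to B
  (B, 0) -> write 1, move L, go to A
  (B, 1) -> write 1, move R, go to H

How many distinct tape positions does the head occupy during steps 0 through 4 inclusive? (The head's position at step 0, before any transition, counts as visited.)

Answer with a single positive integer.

Answer: 3

Derivation:
Step 1: in state A at pos 0, read 0 -> (A,0)->write 1,move R,goto B. Now: state=B, head=1, tape[-1..2]=0100 (head:   ^)
Step 2: in state B at pos 1, read 0 -> (B,0)->write 1,move L,goto A. Now: state=A, head=0, tape[-1..2]=0110 (head:  ^)
Step 3: in state A at pos 0, read 1 -> (A,1)->write 0,move R,goto B. Now: state=B, head=1, tape[-1..2]=0010 (head:   ^)
Step 4: in state B at pos 1, read 1 -> (B,1)->write 1,move R,goto H. Now: state=H, head=2, tape[-1..3]=00100 (head:    ^)
Head positions at steps 0..4: starting at 0, distinct positions visited = {0, 1, 2} -> 3 position(s)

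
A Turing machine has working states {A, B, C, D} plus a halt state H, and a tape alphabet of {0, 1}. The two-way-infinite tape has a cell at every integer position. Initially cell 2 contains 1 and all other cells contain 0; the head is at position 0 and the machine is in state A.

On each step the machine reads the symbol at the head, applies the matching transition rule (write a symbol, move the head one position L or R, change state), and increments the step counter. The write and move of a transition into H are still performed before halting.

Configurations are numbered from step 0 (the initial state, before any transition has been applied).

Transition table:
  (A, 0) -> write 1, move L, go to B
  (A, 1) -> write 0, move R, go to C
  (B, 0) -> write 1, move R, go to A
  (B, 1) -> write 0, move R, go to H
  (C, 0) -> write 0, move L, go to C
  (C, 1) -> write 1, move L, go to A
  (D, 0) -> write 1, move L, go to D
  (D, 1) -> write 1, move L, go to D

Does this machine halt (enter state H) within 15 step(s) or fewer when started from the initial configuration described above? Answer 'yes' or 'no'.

Answer: yes

Derivation:
Step 1: in state A at pos 0, read 0 -> (A,0)->write 1,move L,goto B. Now: state=B, head=-1, tape[-2..3]=001010 (head:  ^)
Step 2: in state B at pos -1, read 0 -> (B,0)->write 1,move R,goto A. Now: state=A, head=0, tape[-2..3]=011010 (head:   ^)
Step 3: in state A at pos 0, read 1 -> (A,1)->write 0,move R,goto C. Now: state=C, head=1, tape[-2..3]=010010 (head:    ^)
Step 4: in state C at pos 1, read 0 -> (C,0)->write 0,move L,goto C. Now: state=C, head=0, tape[-2..3]=010010 (head:   ^)
Step 5: in state C at pos 0, read 0 -> (C,0)->write 0,move L,goto C. Now: state=C, head=-1, tape[-2..3]=010010 (head:  ^)
Step 6: in state C at pos -1, read 1 -> (C,1)->write 1,move L,goto A. Now: state=A, head=-2, tape[-3..3]=0010010 (head:  ^)
Step 7: in state A at pos -2, read 0 -> (A,0)->write 1,move L,goto B. Now: state=B, head=-3, tape[-4..3]=00110010 (head:  ^)
Step 8: in state B at pos -3, read 0 -> (B,0)->write 1,move R,goto A. Now: state=A, head=-2, tape[-4..3]=01110010 (head:   ^)
Step 9: in state A at pos -2, read 1 -> (A,1)->write 0,move R,goto C. Now: state=C, head=-1, tape[-4..3]=01010010 (head:    ^)
Step 10: in state C at pos -1, read 1 -> (C,1)->write 1,move L,goto A. Now: state=A, head=-2, tape[-4..3]=01010010 (head:   ^)
Step 11: in state A at pos -2, read 0 -> (A,0)->write 1,move L,goto B. Now: state=B, head=-3, tape[-4..3]=01110010 (head:  ^)
Step 12: in state B at pos -3, read 1 -> (B,1)->write 0,move R,goto H. Now: state=H, head=-2, tape[-4..3]=00110010 (head:   ^)
State H reached at step 12; 12 <= 15 -> yes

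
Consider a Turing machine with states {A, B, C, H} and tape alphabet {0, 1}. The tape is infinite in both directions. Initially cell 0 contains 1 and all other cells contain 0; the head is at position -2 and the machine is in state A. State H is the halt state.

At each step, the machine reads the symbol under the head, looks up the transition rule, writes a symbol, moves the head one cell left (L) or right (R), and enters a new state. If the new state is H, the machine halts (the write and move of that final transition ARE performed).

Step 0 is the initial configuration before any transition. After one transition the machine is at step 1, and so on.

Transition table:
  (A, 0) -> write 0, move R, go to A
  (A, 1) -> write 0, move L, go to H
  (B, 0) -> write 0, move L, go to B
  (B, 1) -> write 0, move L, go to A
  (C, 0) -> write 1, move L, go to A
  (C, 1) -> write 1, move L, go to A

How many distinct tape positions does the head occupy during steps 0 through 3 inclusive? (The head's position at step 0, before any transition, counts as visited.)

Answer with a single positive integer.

Step 1: in state A at pos -2, read 0 -> (A,0)->write 0,move R,goto A. Now: state=A, head=-1, tape[-3..1]=00010 (head:   ^)
Step 2: in state A at pos -1, read 0 -> (A,0)->write 0,move R,goto A. Now: state=A, head=0, tape[-3..1]=00010 (head:    ^)
Step 3: in state A at pos 0, read 1 -> (A,1)->write 0,move L,goto H. Now: state=H, head=-1, tape[-3..1]=00000 (head:   ^)
Head positions at steps 0..3: starting at -2, distinct positions visited = {-2, -1, 0} -> 3 position(s)

Answer: 3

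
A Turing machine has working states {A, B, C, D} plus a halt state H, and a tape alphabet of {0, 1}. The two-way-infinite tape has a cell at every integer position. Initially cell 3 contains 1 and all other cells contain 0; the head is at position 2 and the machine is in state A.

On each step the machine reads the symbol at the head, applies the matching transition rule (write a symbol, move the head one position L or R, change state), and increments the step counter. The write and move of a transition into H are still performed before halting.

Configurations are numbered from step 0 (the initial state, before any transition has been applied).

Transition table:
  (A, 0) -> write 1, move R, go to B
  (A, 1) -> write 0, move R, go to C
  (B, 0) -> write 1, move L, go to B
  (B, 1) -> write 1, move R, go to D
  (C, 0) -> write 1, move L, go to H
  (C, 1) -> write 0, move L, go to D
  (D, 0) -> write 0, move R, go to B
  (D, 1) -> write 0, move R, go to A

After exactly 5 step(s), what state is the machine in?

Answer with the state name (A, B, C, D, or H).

Answer: B

Derivation:
Step 1: in state A at pos 2, read 0 -> (A,0)->write 1,move R,goto B. Now: state=B, head=3, tape[1..4]=0110 (head:   ^)
Step 2: in state B at pos 3, read 1 -> (B,1)->write 1,move R,goto D. Now: state=D, head=4, tape[1..5]=01100 (head:    ^)
Step 3: in state D at pos 4, read 0 -> (D,0)->write 0,move R,goto B. Now: state=B, head=5, tape[1..6]=011000 (head:     ^)
Step 4: in state B at pos 5, read 0 -> (B,0)->write 1,move L,goto B. Now: state=B, head=4, tape[1..6]=011010 (head:    ^)
Step 5: in state B at pos 4, read 0 -> (B,0)->write 1,move L,goto B. Now: state=B, head=3, tape[1..6]=011110 (head:   ^)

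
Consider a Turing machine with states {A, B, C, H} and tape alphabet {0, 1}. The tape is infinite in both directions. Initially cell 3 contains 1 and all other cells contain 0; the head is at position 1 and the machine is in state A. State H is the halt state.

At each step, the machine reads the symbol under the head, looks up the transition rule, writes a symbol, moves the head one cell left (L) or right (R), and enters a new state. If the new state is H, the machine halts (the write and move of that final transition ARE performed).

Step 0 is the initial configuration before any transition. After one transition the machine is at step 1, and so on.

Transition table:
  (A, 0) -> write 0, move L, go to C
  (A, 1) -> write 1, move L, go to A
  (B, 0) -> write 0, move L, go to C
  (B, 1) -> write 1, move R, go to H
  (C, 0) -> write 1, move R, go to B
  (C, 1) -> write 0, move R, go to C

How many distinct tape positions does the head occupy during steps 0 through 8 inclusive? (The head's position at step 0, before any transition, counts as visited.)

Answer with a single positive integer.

Step 1: in state A at pos 1, read 0 -> (A,0)->write 0,move L,goto C. Now: state=C, head=0, tape[-1..4]=000010 (head:  ^)
Step 2: in state C at pos 0, read 0 -> (C,0)->write 1,move R,goto B. Now: state=B, head=1, tape[-1..4]=010010 (head:   ^)
Step 3: in state B at pos 1, read 0 -> (B,0)->write 0,move L,goto C. Now: state=C, head=0, tape[-1..4]=010010 (head:  ^)
Step 4: in state C at pos 0, read 1 -> (C,1)->write 0,move R,goto C. Now: state=C, head=1, tape[-1..4]=000010 (head:   ^)
Step 5: in state C at pos 1, read 0 -> (C,0)->write 1,move R,goto B. Now: state=B, head=2, tape[-1..4]=001010 (head:    ^)
Step 6: in state B at pos 2, read 0 -> (B,0)->write 0,move L,goto C. Now: state=C, head=1, tape[-1..4]=001010 (head:   ^)
Step 7: in state C at pos 1, read 1 -> (C,1)->write 0,move R,goto C. Now: state=C, head=2, tape[-1..4]=000010 (head:    ^)
Step 8: in state C at pos 2, read 0 -> (C,0)->write 1,move R,goto B. Now: state=B, head=3, tape[-1..4]=000110 (head:     ^)
Head positions at steps 0..8: starting at 1, distinct positions visited = {0, 1, 2, 3} -> 4 position(s)

Answer: 4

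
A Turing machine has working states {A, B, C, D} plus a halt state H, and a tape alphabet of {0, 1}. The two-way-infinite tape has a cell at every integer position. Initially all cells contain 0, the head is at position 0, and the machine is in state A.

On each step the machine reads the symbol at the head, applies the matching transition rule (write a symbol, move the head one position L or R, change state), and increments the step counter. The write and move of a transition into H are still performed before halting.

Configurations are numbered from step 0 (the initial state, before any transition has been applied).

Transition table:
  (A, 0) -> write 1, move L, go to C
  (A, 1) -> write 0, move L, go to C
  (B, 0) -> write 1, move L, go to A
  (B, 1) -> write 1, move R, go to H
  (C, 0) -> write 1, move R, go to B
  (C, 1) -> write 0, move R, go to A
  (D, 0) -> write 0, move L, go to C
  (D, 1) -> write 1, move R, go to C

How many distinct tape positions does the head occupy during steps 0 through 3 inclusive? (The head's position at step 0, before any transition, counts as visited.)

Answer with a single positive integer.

Answer: 3

Derivation:
Step 1: in state A at pos 0, read 0 -> (A,0)->write 1,move L,goto C. Now: state=C, head=-1, tape[-2..1]=0010 (head:  ^)
Step 2: in state C at pos -1, read 0 -> (C,0)->write 1,move R,goto B. Now: state=B, head=0, tape[-2..1]=0110 (head:   ^)
Step 3: in state B at pos 0, read 1 -> (B,1)->write 1,move R,goto H. Now: state=H, head=1, tape[-2..2]=01100 (head:    ^)
Head positions at steps 0..3: starting at 0, distinct positions visited = {-1, 0, 1} -> 3 position(s)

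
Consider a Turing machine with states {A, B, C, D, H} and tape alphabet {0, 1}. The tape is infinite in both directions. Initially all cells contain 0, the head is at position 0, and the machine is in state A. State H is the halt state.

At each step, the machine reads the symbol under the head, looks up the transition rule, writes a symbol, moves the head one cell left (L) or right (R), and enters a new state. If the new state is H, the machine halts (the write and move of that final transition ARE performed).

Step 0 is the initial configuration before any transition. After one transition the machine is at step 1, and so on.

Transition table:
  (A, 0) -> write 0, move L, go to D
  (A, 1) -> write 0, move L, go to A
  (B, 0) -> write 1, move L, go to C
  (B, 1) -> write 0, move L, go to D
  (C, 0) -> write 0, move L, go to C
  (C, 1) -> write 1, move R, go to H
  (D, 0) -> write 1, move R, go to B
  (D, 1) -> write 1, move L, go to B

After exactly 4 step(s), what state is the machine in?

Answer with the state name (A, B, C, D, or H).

Step 1: in state A at pos 0, read 0 -> (A,0)->write 0,move L,goto D. Now: state=D, head=-1, tape[-2..1]=0000 (head:  ^)
Step 2: in state D at pos -1, read 0 -> (D,0)->write 1,move R,goto B. Now: state=B, head=0, tape[-2..1]=0100 (head:   ^)
Step 3: in state B at pos 0, read 0 -> (B,0)->write 1,move L,goto C. Now: state=C, head=-1, tape[-2..1]=0110 (head:  ^)
Step 4: in state C at pos -1, read 1 -> (C,1)->write 1,move R,goto H. Now: state=H, head=0, tape[-2..1]=0110 (head:   ^)

Answer: H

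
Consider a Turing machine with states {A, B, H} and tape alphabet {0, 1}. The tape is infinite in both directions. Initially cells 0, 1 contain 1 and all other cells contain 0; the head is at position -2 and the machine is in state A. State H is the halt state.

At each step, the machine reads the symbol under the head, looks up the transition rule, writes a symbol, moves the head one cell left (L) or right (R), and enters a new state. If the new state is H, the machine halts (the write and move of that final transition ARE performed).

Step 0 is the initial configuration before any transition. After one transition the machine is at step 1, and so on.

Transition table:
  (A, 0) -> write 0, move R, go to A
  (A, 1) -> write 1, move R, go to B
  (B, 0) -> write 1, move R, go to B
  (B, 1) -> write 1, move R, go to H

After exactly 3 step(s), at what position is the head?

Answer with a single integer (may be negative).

Step 1: in state A at pos -2, read 0 -> (A,0)->write 0,move R,goto A. Now: state=A, head=-1, tape[-3..2]=000110 (head:   ^)
Step 2: in state A at pos -1, read 0 -> (A,0)->write 0,move R,goto A. Now: state=A, head=0, tape[-3..2]=000110 (head:    ^)
Step 3: in state A at pos 0, read 1 -> (A,1)->write 1,move R,goto B. Now: state=B, head=1, tape[-3..2]=000110 (head:     ^)

Answer: 1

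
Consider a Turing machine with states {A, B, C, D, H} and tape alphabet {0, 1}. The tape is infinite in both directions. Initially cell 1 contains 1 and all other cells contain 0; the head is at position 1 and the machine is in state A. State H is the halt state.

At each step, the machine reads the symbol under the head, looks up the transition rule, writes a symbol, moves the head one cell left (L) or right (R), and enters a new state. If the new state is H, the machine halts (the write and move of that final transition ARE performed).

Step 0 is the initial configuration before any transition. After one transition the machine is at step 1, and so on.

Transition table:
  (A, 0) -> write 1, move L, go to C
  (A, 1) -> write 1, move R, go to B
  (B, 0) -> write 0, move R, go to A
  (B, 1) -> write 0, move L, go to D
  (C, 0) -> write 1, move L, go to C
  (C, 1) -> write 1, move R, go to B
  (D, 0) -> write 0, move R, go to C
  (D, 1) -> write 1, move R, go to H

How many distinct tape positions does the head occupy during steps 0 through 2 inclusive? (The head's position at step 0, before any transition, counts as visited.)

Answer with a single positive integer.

Step 1: in state A at pos 1, read 1 -> (A,1)->write 1,move R,goto B. Now: state=B, head=2, tape[0..3]=0100 (head:   ^)
Step 2: in state B at pos 2, read 0 -> (B,0)->write 0,move R,goto A. Now: state=A, head=3, tape[0..4]=01000 (head:    ^)
Head positions at steps 0..2: starting at 1, distinct positions visited = {1, 2, 3} -> 3 position(s)

Answer: 3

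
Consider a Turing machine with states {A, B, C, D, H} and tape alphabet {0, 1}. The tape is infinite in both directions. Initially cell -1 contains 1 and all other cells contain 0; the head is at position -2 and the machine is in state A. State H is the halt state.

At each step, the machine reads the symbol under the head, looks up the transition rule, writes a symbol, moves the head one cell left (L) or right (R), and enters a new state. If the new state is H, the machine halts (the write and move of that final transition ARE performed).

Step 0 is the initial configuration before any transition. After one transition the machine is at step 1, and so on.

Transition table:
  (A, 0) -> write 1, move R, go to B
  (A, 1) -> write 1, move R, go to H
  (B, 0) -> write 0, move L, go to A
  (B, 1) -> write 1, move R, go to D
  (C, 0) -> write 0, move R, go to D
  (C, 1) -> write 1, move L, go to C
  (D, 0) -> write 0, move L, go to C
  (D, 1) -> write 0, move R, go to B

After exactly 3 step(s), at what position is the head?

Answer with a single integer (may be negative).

Step 1: in state A at pos -2, read 0 -> (A,0)->write 1,move R,goto B. Now: state=B, head=-1, tape[-3..0]=0110 (head:   ^)
Step 2: in state B at pos -1, read 1 -> (B,1)->write 1,move R,goto D. Now: state=D, head=0, tape[-3..1]=01100 (head:    ^)
Step 3: in state D at pos 0, read 0 -> (D,0)->write 0,move L,goto C. Now: state=C, head=-1, tape[-3..1]=01100 (head:   ^)

Answer: -1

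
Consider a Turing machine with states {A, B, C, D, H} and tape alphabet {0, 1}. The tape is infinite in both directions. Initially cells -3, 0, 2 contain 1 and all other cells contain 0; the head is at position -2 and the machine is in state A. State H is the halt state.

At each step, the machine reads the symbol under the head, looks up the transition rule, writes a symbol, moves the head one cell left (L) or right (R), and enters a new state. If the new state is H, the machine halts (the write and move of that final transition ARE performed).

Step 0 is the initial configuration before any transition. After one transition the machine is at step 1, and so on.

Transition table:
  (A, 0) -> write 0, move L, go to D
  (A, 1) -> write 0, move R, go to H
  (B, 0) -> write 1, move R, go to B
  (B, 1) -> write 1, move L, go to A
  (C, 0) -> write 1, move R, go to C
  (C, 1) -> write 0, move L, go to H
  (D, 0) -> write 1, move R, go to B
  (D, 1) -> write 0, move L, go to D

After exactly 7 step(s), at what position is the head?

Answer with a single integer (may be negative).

Answer: -1

Derivation:
Step 1: in state A at pos -2, read 0 -> (A,0)->write 0,move L,goto D. Now: state=D, head=-3, tape[-4..3]=01001010 (head:  ^)
Step 2: in state D at pos -3, read 1 -> (D,1)->write 0,move L,goto D. Now: state=D, head=-4, tape[-5..3]=000001010 (head:  ^)
Step 3: in state D at pos -4, read 0 -> (D,0)->write 1,move R,goto B. Now: state=B, head=-3, tape[-5..3]=010001010 (head:   ^)
Step 4: in state B at pos -3, read 0 -> (B,0)->write 1,move R,goto B. Now: state=B, head=-2, tape[-5..3]=011001010 (head:    ^)
Step 5: in state B at pos -2, read 0 -> (B,0)->write 1,move R,goto B. Now: state=B, head=-1, tape[-5..3]=011101010 (head:     ^)
Step 6: in state B at pos -1, read 0 -> (B,0)->write 1,move R,goto B. Now: state=B, head=0, tape[-5..3]=011111010 (head:      ^)
Step 7: in state B at pos 0, read 1 -> (B,1)->write 1,move L,goto A. Now: state=A, head=-1, tape[-5..3]=011111010 (head:     ^)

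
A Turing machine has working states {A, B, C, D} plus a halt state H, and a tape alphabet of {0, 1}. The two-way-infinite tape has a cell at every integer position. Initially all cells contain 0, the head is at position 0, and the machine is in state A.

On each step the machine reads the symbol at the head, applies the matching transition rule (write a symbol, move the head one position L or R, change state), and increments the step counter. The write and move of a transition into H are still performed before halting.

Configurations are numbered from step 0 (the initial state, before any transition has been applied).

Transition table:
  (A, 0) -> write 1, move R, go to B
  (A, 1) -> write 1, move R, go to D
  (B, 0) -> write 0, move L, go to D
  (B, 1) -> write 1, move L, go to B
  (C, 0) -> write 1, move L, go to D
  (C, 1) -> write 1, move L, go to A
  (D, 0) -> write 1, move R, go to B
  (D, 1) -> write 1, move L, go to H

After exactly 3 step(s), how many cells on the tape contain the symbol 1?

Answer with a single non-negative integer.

Answer: 1

Derivation:
Step 1: in state A at pos 0, read 0 -> (A,0)->write 1,move R,goto B. Now: state=B, head=1, tape[-1..2]=0100 (head:   ^)
Step 2: in state B at pos 1, read 0 -> (B,0)->write 0,move L,goto D. Now: state=D, head=0, tape[-1..2]=0100 (head:  ^)
Step 3: in state D at pos 0, read 1 -> (D,1)->write 1,move L,goto H. Now: state=H, head=-1, tape[-2..2]=00100 (head:  ^)
Cells containing 1 after step 3: {0} -> 1 cell(s)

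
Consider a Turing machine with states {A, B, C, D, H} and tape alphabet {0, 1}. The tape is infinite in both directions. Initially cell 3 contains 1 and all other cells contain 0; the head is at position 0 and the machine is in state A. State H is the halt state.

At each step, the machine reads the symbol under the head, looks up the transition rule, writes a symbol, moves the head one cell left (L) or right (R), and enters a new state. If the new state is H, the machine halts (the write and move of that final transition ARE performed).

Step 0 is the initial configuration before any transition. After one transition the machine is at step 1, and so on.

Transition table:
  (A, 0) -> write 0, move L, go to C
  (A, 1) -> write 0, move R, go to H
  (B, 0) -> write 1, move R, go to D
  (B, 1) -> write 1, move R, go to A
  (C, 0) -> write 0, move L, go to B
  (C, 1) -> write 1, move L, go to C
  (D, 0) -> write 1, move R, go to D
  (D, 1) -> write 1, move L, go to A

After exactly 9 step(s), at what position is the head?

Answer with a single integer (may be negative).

Step 1: in state A at pos 0, read 0 -> (A,0)->write 0,move L,goto C. Now: state=C, head=-1, tape[-2..4]=0000010 (head:  ^)
Step 2: in state C at pos -1, read 0 -> (C,0)->write 0,move L,goto B. Now: state=B, head=-2, tape[-3..4]=00000010 (head:  ^)
Step 3: in state B at pos -2, read 0 -> (B,0)->write 1,move R,goto D. Now: state=D, head=-1, tape[-3..4]=01000010 (head:   ^)
Step 4: in state D at pos -1, read 0 -> (D,0)->write 1,move R,goto D. Now: state=D, head=0, tape[-3..4]=01100010 (head:    ^)
Step 5: in state D at pos 0, read 0 -> (D,0)->write 1,move R,goto D. Now: state=D, head=1, tape[-3..4]=01110010 (head:     ^)
Step 6: in state D at pos 1, read 0 -> (D,0)->write 1,move R,goto D. Now: state=D, head=2, tape[-3..4]=01111010 (head:      ^)
Step 7: in state D at pos 2, read 0 -> (D,0)->write 1,move R,goto D. Now: state=D, head=3, tape[-3..4]=01111110 (head:       ^)
Step 8: in state D at pos 3, read 1 -> (D,1)->write 1,move L,goto A. Now: state=A, head=2, tape[-3..4]=01111110 (head:      ^)
Step 9: in state A at pos 2, read 1 -> (A,1)->write 0,move R,goto H. Now: state=H, head=3, tape[-3..4]=01111010 (head:       ^)

Answer: 3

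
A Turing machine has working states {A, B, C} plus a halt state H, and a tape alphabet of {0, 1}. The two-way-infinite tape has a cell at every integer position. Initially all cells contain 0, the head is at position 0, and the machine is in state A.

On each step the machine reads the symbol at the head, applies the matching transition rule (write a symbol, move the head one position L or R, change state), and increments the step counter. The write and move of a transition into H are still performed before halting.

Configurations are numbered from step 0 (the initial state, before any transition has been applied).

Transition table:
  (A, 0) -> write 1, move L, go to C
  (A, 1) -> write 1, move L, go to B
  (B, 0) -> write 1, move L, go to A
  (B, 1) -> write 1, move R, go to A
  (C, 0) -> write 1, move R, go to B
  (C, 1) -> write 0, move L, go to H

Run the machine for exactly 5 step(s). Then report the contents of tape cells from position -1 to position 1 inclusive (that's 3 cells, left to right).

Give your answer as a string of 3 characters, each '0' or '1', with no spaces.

Step 1: in state A at pos 0, read 0 -> (A,0)->write 1,move L,goto C. Now: state=C, head=-1, tape[-2..1]=0010 (head:  ^)
Step 2: in state C at pos -1, read 0 -> (C,0)->write 1,move R,goto B. Now: state=B, head=0, tape[-2..1]=0110 (head:   ^)
Step 3: in state B at pos 0, read 1 -> (B,1)->write 1,move R,goto A. Now: state=A, head=1, tape[-2..2]=01100 (head:    ^)
Step 4: in state A at pos 1, read 0 -> (A,0)->write 1,move L,goto C. Now: state=C, head=0, tape[-2..2]=01110 (head:   ^)
Step 5: in state C at pos 0, read 1 -> (C,1)->write 0,move L,goto H. Now: state=H, head=-1, tape[-2..2]=01010 (head:  ^)

Answer: 101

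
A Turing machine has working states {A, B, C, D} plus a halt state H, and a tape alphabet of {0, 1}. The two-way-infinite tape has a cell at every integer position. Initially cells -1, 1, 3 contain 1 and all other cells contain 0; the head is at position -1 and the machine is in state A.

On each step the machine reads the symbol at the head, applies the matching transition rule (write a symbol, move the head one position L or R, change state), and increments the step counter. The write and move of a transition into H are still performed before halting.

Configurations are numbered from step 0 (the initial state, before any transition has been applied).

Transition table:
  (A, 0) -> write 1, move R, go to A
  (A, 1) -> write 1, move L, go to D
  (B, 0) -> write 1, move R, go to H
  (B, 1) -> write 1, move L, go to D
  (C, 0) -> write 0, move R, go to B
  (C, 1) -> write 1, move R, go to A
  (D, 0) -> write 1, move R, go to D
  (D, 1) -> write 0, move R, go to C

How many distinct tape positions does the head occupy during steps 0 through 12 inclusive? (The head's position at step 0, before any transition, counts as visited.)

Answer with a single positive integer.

Answer: 8

Derivation:
Step 1: in state A at pos -1, read 1 -> (A,1)->write 1,move L,goto D. Now: state=D, head=-2, tape[-3..4]=00101010 (head:  ^)
Step 2: in state D at pos -2, read 0 -> (D,0)->write 1,move R,goto D. Now: state=D, head=-1, tape[-3..4]=01101010 (head:   ^)
Step 3: in state D at pos -1, read 1 -> (D,1)->write 0,move R,goto C. Now: state=C, head=0, tape[-3..4]=01001010 (head:    ^)
Step 4: in state C at pos 0, read 0 -> (C,0)->write 0,move R,goto B. Now: state=B, head=1, tape[-3..4]=01001010 (head:     ^)
Step 5: in state B at pos 1, read 1 -> (B,1)->write 1,move L,goto D. Now: state=D, head=0, tape[-3..4]=01001010 (head:    ^)
Step 6: in state D at pos 0, read 0 -> (D,0)->write 1,move R,goto D. Now: state=D, head=1, tape[-3..4]=01011010 (head:     ^)
Step 7: in state D at pos 1, read 1 -> (D,1)->write 0,move R,goto C. Now: state=C, head=2, tape[-3..4]=01010010 (head:      ^)
Step 8: in state C at pos 2, read 0 -> (C,0)->write 0,move R,goto B. Now: state=B, head=3, tape[-3..4]=01010010 (head:       ^)
Step 9: in state B at pos 3, read 1 -> (B,1)->write 1,move L,goto D. Now: state=D, head=2, tape[-3..4]=01010010 (head:      ^)
Step 10: in state D at pos 2, read 0 -> (D,0)->write 1,move R,goto D. Now: state=D, head=3, tape[-3..4]=01010110 (head:       ^)
Step 11: in state D at pos 3, read 1 -> (D,1)->write 0,move R,goto C. Now: state=C, head=4, tape[-3..5]=010101000 (head:        ^)
Step 12: in state C at pos 4, read 0 -> (C,0)->write 0,move R,goto B. Now: state=B, head=5, tape[-3..6]=0101010000 (head:         ^)
Head positions at steps 0..12: starting at -1, distinct positions visited = {-2, -1, 0, 1, 2, 3, 4, 5} -> 8 position(s)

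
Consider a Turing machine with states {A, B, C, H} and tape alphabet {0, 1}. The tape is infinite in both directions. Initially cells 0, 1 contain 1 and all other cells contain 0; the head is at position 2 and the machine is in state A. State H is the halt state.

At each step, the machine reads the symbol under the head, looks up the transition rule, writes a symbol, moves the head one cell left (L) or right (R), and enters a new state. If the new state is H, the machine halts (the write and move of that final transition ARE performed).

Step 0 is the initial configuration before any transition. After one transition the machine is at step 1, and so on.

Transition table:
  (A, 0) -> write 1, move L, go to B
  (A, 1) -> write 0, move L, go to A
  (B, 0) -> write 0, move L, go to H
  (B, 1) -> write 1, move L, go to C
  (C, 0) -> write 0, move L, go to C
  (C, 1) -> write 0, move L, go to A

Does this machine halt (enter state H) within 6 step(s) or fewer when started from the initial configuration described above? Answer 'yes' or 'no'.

Step 1: in state A at pos 2, read 0 -> (A,0)->write 1,move L,goto B. Now: state=B, head=1, tape[-1..3]=01110 (head:   ^)
Step 2: in state B at pos 1, read 1 -> (B,1)->write 1,move L,goto C. Now: state=C, head=0, tape[-1..3]=01110 (head:  ^)
Step 3: in state C at pos 0, read 1 -> (C,1)->write 0,move L,goto A. Now: state=A, head=-1, tape[-2..3]=000110 (head:  ^)
Step 4: in state A at pos -1, read 0 -> (A,0)->write 1,move L,goto B. Now: state=B, head=-2, tape[-3..3]=0010110 (head:  ^)
Step 5: in state B at pos -2, read 0 -> (B,0)->write 0,move L,goto H. Now: state=H, head=-3, tape[-4..3]=00010110 (head:  ^)
State H reached at step 5; 5 <= 6 -> yes

Answer: yes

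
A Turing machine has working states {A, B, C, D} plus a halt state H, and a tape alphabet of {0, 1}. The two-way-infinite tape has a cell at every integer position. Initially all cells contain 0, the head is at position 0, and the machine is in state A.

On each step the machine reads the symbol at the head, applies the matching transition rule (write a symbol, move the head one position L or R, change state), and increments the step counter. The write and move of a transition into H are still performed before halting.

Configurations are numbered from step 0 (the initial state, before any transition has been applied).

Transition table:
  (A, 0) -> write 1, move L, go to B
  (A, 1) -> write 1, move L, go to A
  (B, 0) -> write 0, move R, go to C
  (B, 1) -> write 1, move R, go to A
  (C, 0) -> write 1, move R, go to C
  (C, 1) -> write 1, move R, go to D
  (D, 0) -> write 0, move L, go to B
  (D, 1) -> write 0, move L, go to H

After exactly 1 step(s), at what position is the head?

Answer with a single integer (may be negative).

Step 1: in state A at pos 0, read 0 -> (A,0)->write 1,move L,goto B. Now: state=B, head=-1, tape[-2..1]=0010 (head:  ^)

Answer: -1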